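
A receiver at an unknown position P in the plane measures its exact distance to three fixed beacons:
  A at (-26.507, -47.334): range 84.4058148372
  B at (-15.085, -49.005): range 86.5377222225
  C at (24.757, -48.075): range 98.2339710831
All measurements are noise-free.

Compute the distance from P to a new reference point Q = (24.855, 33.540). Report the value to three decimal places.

49.263

eq1: (x + 26.507)² + (y + 47.334)² = 84.4058148372²
eq2: (x + 15.085)² + (y + 49.005)² = 86.5377222225²
eq3: (x − 24.757)² + (y + 48.075)² = 98.2339710831²
eq3−eq1, eq3−eq2 (x²,y² cancel):
  -102.528·x + 1.482·y = 2544.585427
  -79.684·x − 1.860·y = 1866.068283
det = -102.528·-1.860 − 1.482·-79.684 = 308.793768
x = (2544.585427·-1.860 − 1.482·1866.068283) / 308.793768 = -24.283010
y = (-102.528·1866.068283 − 2544.585427·-79.684) / 308.793768 = 37.042510
|P − Q| = √((-24.283010 − 24.855)² + (37.042510 − 33.540)²) = 49.262679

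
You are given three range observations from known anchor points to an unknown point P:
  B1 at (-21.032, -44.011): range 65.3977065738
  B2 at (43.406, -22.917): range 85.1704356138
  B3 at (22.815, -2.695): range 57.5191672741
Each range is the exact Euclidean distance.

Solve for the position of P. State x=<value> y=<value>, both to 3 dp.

eq1: (x + 21.032)² + (y + 44.011)² = 65.3977065738²
eq2: (x − 43.406)² + (y + 22.917)² = 85.1704356138²
eq3: (x − 22.815)² + (y + 2.695)² = 57.5191672741²
eq3−eq1, eq3−eq2 (x²,y² cancel):
  -87.694·x − 82.632·y = 883.120474
  41.182·x − 40.444·y = -2064.066024
det = -87.694·-40.444 − -82.632·41.182 = 6949.647160
x = (883.120474·-40.444 − -82.632·-2064.066024) / 6949.647160 = -29.681338
y = (-87.694·-2064.066024 − 883.120474·41.182) / 6949.647160 = 20.812213

x=-29.681 y=20.812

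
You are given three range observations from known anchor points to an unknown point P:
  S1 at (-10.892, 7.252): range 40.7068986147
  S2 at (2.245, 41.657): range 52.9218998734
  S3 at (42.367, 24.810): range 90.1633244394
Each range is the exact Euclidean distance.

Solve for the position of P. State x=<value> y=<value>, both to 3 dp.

x=-47.796 y=24.433

eq1: (x + 10.892)² + (y − 7.252)² = 40.7068986147²
eq2: (x − 2.245)² + (y − 41.657)² = 52.9218998734²
eq3: (x − 42.367)² + (y − 24.810)² = 90.1633244394²
eq2−eq3, eq2−eq1 (x²,y² cancel):
  80.244·x − 33.694·y = -4658.544473
  -26.274·x − 68.810·y = -425.442615
det = 80.244·-68.810 − -33.694·-26.274 = -6406.865796
x = (-4658.544473·-68.810 − -33.694·-425.442615) / -6406.865796 = -47.795536
y = (80.244·-425.442615 − -4658.544473·-26.274) / -6406.865796 = 24.432822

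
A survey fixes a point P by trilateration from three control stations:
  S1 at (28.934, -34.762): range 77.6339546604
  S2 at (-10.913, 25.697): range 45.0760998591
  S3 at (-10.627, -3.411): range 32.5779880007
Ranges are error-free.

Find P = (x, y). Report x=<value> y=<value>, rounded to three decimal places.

x=-43.114 y=-5.846

eq1: (x − 28.934)² + (y + 34.762)² = 77.6339546604²
eq2: (x + 10.913)² + (y − 25.697)² = 45.0760998591²
eq3: (x + 10.627)² + (y + 3.411)² = 32.5779880007²
eq3−eq1, eq3−eq2 (x²,y² cancel):
  79.122·x − 62.702·y = -3044.700664
  -0.572·x + 58.216·y = -315.668148
det = 79.122·58.216 − -62.702·-0.572 = 4570.300808
x = (-3044.700664·58.216 − -62.702·-315.668148) / 4570.300808 = -43.113862
y = (79.122·-315.668148 − -3044.700664·-0.572) / 4570.300808 = -5.845975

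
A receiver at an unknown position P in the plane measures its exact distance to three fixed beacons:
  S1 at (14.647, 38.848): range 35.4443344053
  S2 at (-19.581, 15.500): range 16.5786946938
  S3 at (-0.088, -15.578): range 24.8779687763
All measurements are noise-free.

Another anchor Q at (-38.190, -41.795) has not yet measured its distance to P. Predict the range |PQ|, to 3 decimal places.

60.972

eq1: (x − 14.647)² + (y − 38.848)² = 35.4443344053²
eq2: (x + 19.581)² + (y − 15.500)² = 16.5786946938²
eq3: (x + 0.088)² + (y + 15.578)² = 24.8779687763²
eq2−eq1, eq2−eq3 (x²,y² cancel):
  68.456·x + 46.696·y = 118.588428
  38.986·x − 62.156·y = -725.043946
det = 68.456·-62.156 − 46.696·38.986 = -6075.441392
x = (118.588428·-62.156 − 46.696·-725.043946) / -6075.441392 = -4.359464
y = (68.456·-725.043946 − 118.588428·38.986) / -6075.441392 = 8.930528
|P − Q| = √((-4.359464 − -38.190)² + (8.930528 − -41.795)²) = 60.971996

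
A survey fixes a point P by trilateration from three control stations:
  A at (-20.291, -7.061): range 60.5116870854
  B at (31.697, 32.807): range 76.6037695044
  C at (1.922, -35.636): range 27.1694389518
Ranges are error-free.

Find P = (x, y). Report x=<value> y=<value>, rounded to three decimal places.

x=27.867 y=-43.701

eq1: (x + 20.291)² + (y + 7.061)² = 60.5116870854²
eq2: (x − 31.697)² + (y − 32.807)² = 76.6037695044²
eq3: (x − 1.922)² + (y + 35.636)² = 27.1694389518²
eq2−eq3, eq2−eq1 (x²,y² cancel):
  -59.550·x − 136.886·y = 4322.578611
  -103.976·x − 79.736·y = 587.056572
det = -59.550·-79.736 − -136.886·-103.976 = -9484.579936
x = (4322.578611·-79.736 − -136.886·587.056572) / -9484.579936 = 27.866843
y = (-59.550·587.056572 − 4322.578611·-103.976) / -9484.579936 = -43.700956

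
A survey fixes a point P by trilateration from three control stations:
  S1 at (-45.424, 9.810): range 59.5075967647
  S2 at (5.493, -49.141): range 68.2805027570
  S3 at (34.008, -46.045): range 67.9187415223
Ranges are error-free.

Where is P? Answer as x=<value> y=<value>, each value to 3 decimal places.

x=13.419 y=18.678

eq1: (x + 45.424)² + (y − 9.810)² = 59.5075967647²
eq2: (x − 5.493)² + (y + 49.141)² = 68.2805027570²
eq3: (x − 34.008)² + (y + 46.045)² = 67.9187415223²
eq3−eq1, eq3−eq2 (x²,y² cancel):
  -158.864·x + 111.710·y = -45.308836
  -57.030·x − 6.192·y = -880.946766
det = -158.864·-6.192 − 111.710·-57.030 = 7354.507188
x = (-45.308836·-6.192 − 111.710·-880.946766) / 7354.507188 = 13.419134
y = (-158.864·-880.946766 − -45.308836·-57.030) / 7354.507188 = 18.677902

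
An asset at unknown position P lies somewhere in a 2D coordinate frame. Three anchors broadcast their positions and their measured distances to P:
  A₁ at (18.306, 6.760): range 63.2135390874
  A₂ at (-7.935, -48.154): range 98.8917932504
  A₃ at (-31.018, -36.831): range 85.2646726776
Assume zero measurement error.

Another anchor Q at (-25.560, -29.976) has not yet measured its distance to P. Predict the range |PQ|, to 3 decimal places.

78.478

eq1: (x − 18.306)² + (y − 6.760)² = 63.2135390874²
eq2: (x + 7.935)² + (y + 48.154)² = 98.8917932504²
eq3: (x + 31.018)² + (y + 36.831)² = 85.2646726776²
eq3−eq2, eq3−eq1 (x²,y² cancel):
  46.166·x − 22.646·y = -2446.389309
  98.648·x + 87.182·y = 1336.281234
det = 46.166·87.182 − -22.646·98.648 = 6258.826820
x = (-2446.389309·87.182 − -22.646·1336.281234) / 6258.826820 = -29.241852
y = (46.166·1336.281234 − -2446.389309·98.648) / 6258.826820 = 48.415171
|P − Q| = √((-29.241852 − -25.560)² + (48.415171 − -29.976)²) = 78.477588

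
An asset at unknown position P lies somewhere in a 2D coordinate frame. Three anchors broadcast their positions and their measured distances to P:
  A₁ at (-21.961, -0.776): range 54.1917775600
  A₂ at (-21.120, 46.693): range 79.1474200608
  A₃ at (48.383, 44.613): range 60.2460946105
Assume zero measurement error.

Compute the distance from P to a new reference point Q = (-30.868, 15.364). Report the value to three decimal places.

67.913

eq1: (x + 21.961)² + (y + 0.776)² = 54.1917775600²
eq2: (x + 21.120)² + (y − 46.693)² = 79.1474200608²
eq3: (x − 48.383)² + (y − 44.613)² = 60.2460946105²
eq2−eq3, eq2−eq1 (x²,y² cancel):
  139.006·x − 4.160·y = 4339.665995
  -1.682·x − 94.938·y = 1184.162395
det = 139.006·-94.938 − -4.160·-1.682 = -13203.948748
x = (4339.665995·-94.938 − -4.160·1184.162395) / -13203.948748 = 30.829648
y = (139.006·1184.162395 − 4339.665995·-1.682) / -13203.948748 = -13.019211
|P − Q| = √((30.829648 − -30.868)² + (-13.019211 − 15.364)²) = 67.913227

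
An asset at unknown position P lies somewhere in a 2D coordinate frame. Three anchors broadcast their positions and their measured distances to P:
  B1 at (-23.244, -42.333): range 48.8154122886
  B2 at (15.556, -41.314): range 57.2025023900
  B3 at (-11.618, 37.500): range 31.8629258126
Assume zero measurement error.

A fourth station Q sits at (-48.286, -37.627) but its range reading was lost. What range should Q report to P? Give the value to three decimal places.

53.962

eq1: (x + 23.244)² + (y + 42.333)² = 48.8154122886²
eq2: (x − 15.556)² + (y + 41.314)² = 57.2025023900²
eq3: (x + 11.618)² + (y − 37.500)² = 31.8629258126²
eq1−eq3, eq1−eq2 (x²,y² cancel):
  23.252·x + 159.666·y = 576.559935
  77.600·x + 2.038·y = -1272.712496
det = 23.252·2.038 − 159.666·77.600 = -12342.694024
x = (576.559935·2.038 − 159.666·-1272.712496) / -12342.694024 = -16.559103
y = (23.252·-1272.712496 − 576.559935·77.600) / -12342.694024 = 6.022523
|P − Q| = √((-16.559103 − -48.286)² + (6.022523 − -37.627)²) = 53.961809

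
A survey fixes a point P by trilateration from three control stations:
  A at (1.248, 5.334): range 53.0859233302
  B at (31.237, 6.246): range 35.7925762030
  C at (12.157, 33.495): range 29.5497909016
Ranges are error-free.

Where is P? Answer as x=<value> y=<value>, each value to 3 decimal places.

eq1: (x − 1.248)² + (y − 5.334)² = 53.0859233302²
eq2: (x − 31.237)² + (y − 6.246)² = 35.7925762030²
eq3: (x − 12.157)² + (y − 33.495)² = 29.5497909016²
eq1−eq2, eq1−eq3 (x²,y² cancel):
  59.978·x + 1.824·y = 2521.760370
  21.818·x + 56.322·y = 3184.623727
det = 59.978·56.322 − 1.824·21.818 = 3338.284884
x = (2521.760370·56.322 − 1.824·3184.623727) / 3338.284884 = 40.805934
y = (59.978·3184.623727 − 2521.760370·21.818) / 3338.284884 = 40.735767

x=40.806 y=40.736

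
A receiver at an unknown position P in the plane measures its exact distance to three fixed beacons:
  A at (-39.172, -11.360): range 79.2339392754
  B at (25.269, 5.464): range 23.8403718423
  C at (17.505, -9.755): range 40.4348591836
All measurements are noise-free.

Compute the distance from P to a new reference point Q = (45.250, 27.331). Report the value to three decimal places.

16.330

eq1: (x + 39.172)² + (y + 11.360)² = 79.2339392754²
eq2: (x − 25.269)² + (y − 5.464)² = 23.8403718423²
eq3: (x − 17.505)² + (y + 9.755)² = 40.4348591836²
eq3−eq2, eq3−eq1 (x²,y² cancel):
  15.528·x + 30.438·y = 1333.407115
  -113.354·x − 3.210·y = -3381.129162
det = 15.528·-3.210 − 30.438·-113.354 = 3400.424172
x = (1333.407115·-3.210 − 30.438·-3381.129162) / 3400.424172 = 29.006550
y = (15.528·-3381.129162 − 1333.407115·-113.354) / 3400.424172 = 29.009574
|P − Q| = √((29.006550 − 45.250)² + (29.009574 − 27.331)²) = 16.329951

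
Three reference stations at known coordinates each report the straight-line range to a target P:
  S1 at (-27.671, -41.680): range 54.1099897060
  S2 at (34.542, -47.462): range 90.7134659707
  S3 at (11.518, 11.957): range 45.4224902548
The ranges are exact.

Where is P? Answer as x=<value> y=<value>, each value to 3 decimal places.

x=-33.904 y=12.070

eq1: (x + 27.671)² + (y + 41.680)² = 54.1099897060²
eq2: (x − 34.542)² + (y + 47.462)² = 90.7134659707²
eq3: (x − 11.518)² + (y − 11.957)² = 45.4224902548²
eq3−eq1, eq3−eq2 (x²,y² cancel):
  -78.378·x − 107.274·y = 1362.584103
  46.048·x − 118.838·y = -2995.573252
det = -78.378·-118.838 − -107.274·46.048 = 14254.037916
x = (1362.584103·-118.838 − -107.274·-2995.573252) / 14254.037916 = -33.904350
y = (-78.378·-2995.573252 − 1362.584103·46.048) / 14254.037916 = 12.069757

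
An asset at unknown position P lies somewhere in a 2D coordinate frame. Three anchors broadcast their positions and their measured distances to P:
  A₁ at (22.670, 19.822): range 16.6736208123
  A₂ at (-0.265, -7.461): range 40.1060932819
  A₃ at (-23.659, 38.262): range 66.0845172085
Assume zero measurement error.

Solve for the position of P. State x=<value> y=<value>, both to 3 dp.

eq1: (x − 22.670)² + (y − 19.822)² = 16.6736208123²
eq2: (x + 0.265)² + (y + 7.461)² = 40.1060932819²
eq3: (x + 23.659)² + (y − 38.262)² = 66.0845172085²
eq3−eq1, eq3−eq2 (x²,y² cancel):
  92.658·x − 36.880·y = 2972.265443
  46.788·x − 91.446·y = 790.672517
det = 92.658·-91.446 − -36.880·46.788 = -6747.662028
x = (2972.265443·-91.446 − -36.880·790.672517) / -6747.662028 = 35.959386
y = (92.658·790.672517 − 2972.265443·46.788) / -6747.662028 = 9.752151

x=35.959 y=9.752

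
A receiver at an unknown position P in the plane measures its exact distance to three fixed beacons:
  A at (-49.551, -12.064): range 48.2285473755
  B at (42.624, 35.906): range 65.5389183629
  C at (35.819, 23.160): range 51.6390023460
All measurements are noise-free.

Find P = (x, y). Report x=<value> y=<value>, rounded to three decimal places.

eq1: (x + 49.551)² + (y + 12.064)² = 48.2285473755²
eq2: (x − 42.624)² + (y − 35.906)² = 65.5389183629²
eq3: (x − 35.819)² + (y − 23.160)² = 51.6390023460²
eq1−eq2, eq1−eq3 (x²,y² cancel):
  184.350·x + 95.940·y = -1464.152523
  170.740·x + 70.448·y = -1122.049117
det = 184.350·70.448 − 95.940·170.740 = -3393.706800
x = (-1464.152523·70.448 − 95.940·-1122.049117) / -3393.706800 = -1.326802
y = (184.350·-1122.049117 − -1464.152523·170.740) / -3393.706800 = -12.711660

x=-1.327 y=-12.712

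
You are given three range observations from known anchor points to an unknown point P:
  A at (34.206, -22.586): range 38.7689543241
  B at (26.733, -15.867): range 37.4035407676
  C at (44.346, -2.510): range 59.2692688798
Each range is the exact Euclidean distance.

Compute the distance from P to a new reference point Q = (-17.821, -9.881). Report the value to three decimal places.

38.902

eq1: (x − 34.206)² + (y + 22.586)² = 38.7689543241²
eq2: (x − 26.733)² + (y + 15.867)² = 37.4035407676²
eq3: (x − 44.346)² + (y + 2.510)² = 59.2692688798²
eq3−eq2, eq3−eq1 (x²,y² cancel):
  -35.226·x − 26.714·y = 1107.368534
  -20.280·x − 40.152·y = 1717.124430
det = -35.226·-40.152 − -26.714·-20.280 = 872.634432
x = (1107.368534·-40.152 − -26.714·1717.124430) / 872.634432 = 1.613735
y = (-35.226·1717.124430 − 1107.368534·-20.280) / 872.634432 = -43.580668
|P − Q| = √((1.613735 − -17.821)² + (-43.580668 − -9.881)²) = 38.902140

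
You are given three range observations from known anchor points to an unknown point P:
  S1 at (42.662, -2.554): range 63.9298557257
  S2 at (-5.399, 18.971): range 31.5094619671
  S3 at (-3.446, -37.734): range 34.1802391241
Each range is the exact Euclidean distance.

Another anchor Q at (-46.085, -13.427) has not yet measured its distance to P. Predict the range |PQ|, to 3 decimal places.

25.583

eq1: (x − 42.662)² + (y + 2.554)² = 63.9298557257²
eq2: (x + 5.399)² + (y − 18.971)² = 31.5094619671²
eq3: (x + 3.446)² + (y + 37.734)² = 34.1802391241²
eq1−eq3, eq1−eq2 (x²,y² cancel):
  -92.216·x − 70.360·y = 2527.898219
  -96.122·x + 43.050·y = 1656.659142
det = -92.216·43.050 − -70.360·-96.122 = -10733.042720
x = (2527.898219·43.050 − -70.360·1656.659142) / -10733.042720 = -20.999502
y = (-92.216·1656.659142 − 2527.898219·-96.122) / -10733.042720 = -8.405459
|P − Q| = √((-20.999502 − -46.085)² + (-8.405459 − -13.427)²) = 25.583160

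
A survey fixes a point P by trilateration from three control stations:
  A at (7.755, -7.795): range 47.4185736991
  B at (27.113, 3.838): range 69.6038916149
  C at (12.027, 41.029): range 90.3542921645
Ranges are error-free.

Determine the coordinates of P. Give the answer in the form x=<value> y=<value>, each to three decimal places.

x=-26.297 y=-40.795

eq1: (x − 7.755)² + (y + 7.795)² = 47.4185736991²
eq2: (x − 27.113)² + (y − 3.838)² = 69.6038916149²
eq3: (x − 12.027)² + (y − 41.029)² = 90.3542921645²
eq1−eq2, eq1−eq3 (x²,y² cancel):
  38.716·x + 23.266·y = -1967.237633
  8.544·x + 97.648·y = -4208.251461
det = 38.716·97.648 − 23.266·8.544 = 3581.755264
x = (-1967.237633·97.648 − 23.266·-4208.251461) / 3581.755264 = -26.296504
y = (38.716·-4208.251461 − -1967.237633·8.544) / 3581.755264 = -40.795245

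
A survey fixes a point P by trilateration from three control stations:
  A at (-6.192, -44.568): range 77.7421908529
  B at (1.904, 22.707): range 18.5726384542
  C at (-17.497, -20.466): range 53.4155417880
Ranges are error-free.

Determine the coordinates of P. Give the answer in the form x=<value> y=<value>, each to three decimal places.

x=-13.678 y=32.813

eq1: (x + 6.192)² + (y + 44.568)² = 77.7421908529²
eq2: (x − 1.904)² + (y − 22.707)² = 18.5726384542²
eq3: (x + 17.497)² + (y + 20.466)² = 53.4155417880²
eq3−eq2, eq3−eq1 (x²,y² cancel):
  38.802·x + 86.346·y = 2302.508105
  22.610·x − 48.204·y = -1890.982811
det = 38.802·-48.204 − 86.346·22.610 = -3822.694668
x = (2302.508105·-48.204 − 86.346·-1890.982811) / -3822.694668 = -13.678493
y = (38.802·-1890.982811 − 2302.508105·22.610) / -3822.694668 = 32.812880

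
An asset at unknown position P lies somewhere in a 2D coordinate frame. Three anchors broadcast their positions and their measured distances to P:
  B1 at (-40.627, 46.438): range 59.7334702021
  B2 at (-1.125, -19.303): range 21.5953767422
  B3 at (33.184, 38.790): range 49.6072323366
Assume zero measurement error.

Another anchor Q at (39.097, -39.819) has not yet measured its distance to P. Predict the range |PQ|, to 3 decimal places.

eq1: (x + 40.627)² + (y − 46.438)² = 59.7334702021²
eq2: (x + 1.125)² + (y + 19.303)² = 21.5953767422²
eq3: (x − 33.184)² + (y − 38.790)² = 49.6072323366²
eq1−eq2, eq1−eq3 (x²,y² cancel):
  79.004·x − 131.482·y = -331.442373
  147.622·x − 15.296·y = -93.989055
det = 79.004·-15.296 − -131.482·147.622 = 18201.190620
x = (-331.442373·-15.296 − -131.482·-93.989055) / 18201.190620 = -0.400420
y = (79.004·-93.989055 − -331.442373·147.622) / 18201.190620 = 2.280218
|P − Q| = √((-0.400420 − 39.097)² + (2.280218 − -39.819)²) = 57.726860

57.727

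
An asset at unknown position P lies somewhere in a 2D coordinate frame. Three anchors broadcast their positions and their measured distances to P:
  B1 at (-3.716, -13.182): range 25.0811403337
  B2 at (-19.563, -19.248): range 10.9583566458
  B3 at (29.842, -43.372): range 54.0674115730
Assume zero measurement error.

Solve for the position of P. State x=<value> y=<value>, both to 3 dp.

x=-22.496 y=-29.807

eq1: (x + 3.716)² + (y + 13.182)² = 25.0811403337²
eq2: (x + 19.563)² + (y + 19.248)² = 10.9583566458²
eq3: (x − 29.842)² + (y + 43.372)² = 54.0674115730²
eq1−eq2, eq1−eq3 (x²,y² cancel):
  -31.694·x − 12.132·y = 1074.600713
  67.116·x − 60.380·y = 289.880174
det = -31.694·-60.380 − -12.132·67.116 = 2727.935032
x = (1074.600713·-60.380 − -12.132·289.880174) / 2727.935032 = -22.495977
y = (-31.694·289.880174 − 1074.600713·67.116) / 2727.935032 = -29.806562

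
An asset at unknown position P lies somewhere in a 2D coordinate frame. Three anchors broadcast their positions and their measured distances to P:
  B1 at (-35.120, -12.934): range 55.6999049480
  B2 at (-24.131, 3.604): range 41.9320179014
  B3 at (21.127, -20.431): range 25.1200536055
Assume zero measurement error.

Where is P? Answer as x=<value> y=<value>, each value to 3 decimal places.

eq1: (x + 35.120)² + (y + 12.934)² = 55.6999049480²
eq2: (x + 24.131)² + (y − 3.604)² = 41.9320179014²
eq3: (x − 21.127)² + (y + 20.431)² = 25.1200536055²
eq1−eq3, eq1−eq2 (x²,y² cancel):
  112.494·x − 14.994·y = 1934.535452
  21.978·x + 33.076·y = 538.776507
det = 112.494·33.076 − -14.994·21.978 = 4050.389676
x = (1934.535452·33.076 − -14.994·538.776507) / 4050.389676 = 17.792142
y = (112.494·538.776507 − 1934.535452·21.978) / 4050.389676 = 4.466707

x=17.792 y=4.467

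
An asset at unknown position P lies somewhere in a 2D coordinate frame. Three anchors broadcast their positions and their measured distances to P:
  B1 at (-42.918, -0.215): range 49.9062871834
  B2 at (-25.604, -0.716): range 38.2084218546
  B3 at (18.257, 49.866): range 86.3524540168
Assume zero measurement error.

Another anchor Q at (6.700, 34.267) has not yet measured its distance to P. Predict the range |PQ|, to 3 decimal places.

eq1: (x + 42.918)² + (y + 0.215)² = 49.9062871834²
eq2: (x + 25.604)² + (y + 0.716)² = 38.2084218546²
eq3: (x − 18.257)² + (y − 49.866)² = 86.3524540168²
eq1−eq3, eq1−eq2 (x²,y² cancel):
  122.350·x + 100.162·y = -3988.173758
  34.628·x − 1.002·y = -155.169477
det = 122.350·-1.002 − 100.162·34.628 = -3591.004436
x = (-3988.173758·-1.002 − 100.162·-155.169477) / -3591.004436 = -5.440883
y = (122.350·-155.169477 − -3988.173758·34.628) / -3591.004436 = -33.171080
|P − Q| = √((-5.440883 − 6.700)² + (-33.171080 − 34.267)²) = 68.522228

68.522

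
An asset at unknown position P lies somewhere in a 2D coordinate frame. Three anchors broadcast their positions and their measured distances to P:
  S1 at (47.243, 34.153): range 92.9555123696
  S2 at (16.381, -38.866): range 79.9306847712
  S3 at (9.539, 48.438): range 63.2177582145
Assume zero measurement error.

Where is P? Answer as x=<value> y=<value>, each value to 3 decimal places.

x=-43.515 y=14.062

eq1: (x − 47.243)² + (y − 34.153)² = 92.9555123696²
eq2: (x − 16.381)² + (y + 38.866)² = 79.9306847712²
eq3: (x − 9.539)² + (y − 48.438)² = 63.2177582145²
eq1−eq2, eq1−eq3 (x²,y² cancel):
  -61.724·x − 146.038·y = 632.387571
  -75.408·x + 28.570·y = 3683.146233
det = -61.724·28.570 − -146.038·-75.408 = -12775.888184
x = (632.387571·28.570 − -146.038·3683.146233) / -12775.888184 = -43.515301
y = (-61.724·3683.146233 − 632.387571·-75.408) / -12775.888184 = 14.061757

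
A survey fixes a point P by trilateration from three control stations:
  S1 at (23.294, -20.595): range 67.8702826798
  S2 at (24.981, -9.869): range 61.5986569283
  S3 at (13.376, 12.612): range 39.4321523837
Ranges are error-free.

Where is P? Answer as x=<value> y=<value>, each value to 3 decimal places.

eq1: (x − 23.294)² + (y + 20.595)² = 67.8702826798²
eq2: (x − 24.981)² + (y + 9.869)² = 61.5986569283²
eq3: (x − 13.376)² + (y − 12.612)² = 39.4321523837²
eq2−eq1, eq2−eq3 (x²,y² cancel):
  -3.374·x − 21.452·y = -566.663797
  -23.210·x + 44.962·y = 1856.032292
det = -3.374·44.962 − -21.452·-23.210 = -649.602708
x = (-566.663797·44.962 − -21.452·1856.032292) / -649.602708 = -22.070824
y = (-3.374·1856.032292 − -566.663797·-23.210) / -649.602708 = 29.886759

x=-22.071 y=29.887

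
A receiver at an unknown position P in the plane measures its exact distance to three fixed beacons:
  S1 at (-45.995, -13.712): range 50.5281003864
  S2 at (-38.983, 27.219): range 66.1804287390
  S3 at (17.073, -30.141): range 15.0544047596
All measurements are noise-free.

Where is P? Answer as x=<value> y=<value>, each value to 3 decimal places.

x=3.585 y=-23.455

eq1: (x + 45.995)² + (y + 13.712)² = 50.5281003864²
eq2: (x + 38.983)² + (y − 27.219)² = 66.1804287390²
eq3: (x − 17.073)² + (y + 30.141)² = 15.0544047596²
eq2−eq3, eq2−eq1 (x²,y² cancel):
  112.112·x − 114.720·y = 3092.633005
  -14.024·x − 81.862·y = 1869.770938
det = 112.112·-81.862 − -114.720·-14.024 = -10786.545824
x = (3092.633005·-81.862 − -114.720·1869.770938) / -10786.545824 = 3.584929
y = (112.112·1869.770938 − 3092.633005·-14.024) / -10786.545824 = -23.454667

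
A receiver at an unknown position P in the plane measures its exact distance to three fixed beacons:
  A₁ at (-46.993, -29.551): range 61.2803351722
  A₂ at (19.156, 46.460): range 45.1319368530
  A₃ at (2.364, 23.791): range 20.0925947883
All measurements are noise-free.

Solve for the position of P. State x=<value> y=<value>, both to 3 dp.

eq1: (x + 46.993)² + (y + 29.551)² = 61.2803351722²
eq2: (x − 19.156)² + (y − 46.460)² = 45.1319368530²
eq3: (x − 2.364)² + (y − 23.791)² = 20.0925947883²
eq1−eq2, eq1−eq3 (x²,y² cancel):
  132.298·x + 152.022·y = 1162.268041
  98.714·x + 106.684·y = 841.563640
det = 132.298·106.684 − 152.022·98.714 = -892.619876
x = (1162.268041·106.684 − 152.022·841.563640) / -892.619876 = 4.414851
y = (132.298·841.563640 − 1162.268041·98.714) / -892.619876 = 3.803344

x=4.415 y=3.803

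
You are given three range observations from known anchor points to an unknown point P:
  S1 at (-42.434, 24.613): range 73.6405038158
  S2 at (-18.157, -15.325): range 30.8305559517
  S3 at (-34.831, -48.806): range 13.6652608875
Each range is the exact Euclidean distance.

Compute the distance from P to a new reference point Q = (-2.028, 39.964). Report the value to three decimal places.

eq1: (x + 42.434)² + (y − 24.613)² = 73.6405038158²
eq2: (x + 18.157)² + (y + 15.325)² = 30.8305559517²
eq3: (x + 34.831)² + (y + 48.806)² = 13.6652608875²
eq2−eq3, eq2−eq1 (x²,y² cancel):
  -33.348·x − 66.962·y = 3794.475748
  -48.554·x + 79.876·y = -2630.488771
det = -33.348·79.876 − -66.962·-48.554 = -5914.977796
x = (3794.475748·79.876 − -66.962·-2630.488771) / -5914.977796 = -21.461578
y = (-33.348·-2630.488771 − 3794.475748·-48.554) / -5914.977796 = -45.977944
|P − Q| = √((-21.461578 − -2.028)² + (-45.977944 − 39.964)²) = 88.111756

88.112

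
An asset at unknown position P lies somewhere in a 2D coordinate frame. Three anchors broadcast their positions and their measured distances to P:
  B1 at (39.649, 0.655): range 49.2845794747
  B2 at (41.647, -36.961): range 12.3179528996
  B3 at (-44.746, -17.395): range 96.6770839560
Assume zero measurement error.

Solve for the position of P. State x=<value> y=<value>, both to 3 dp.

eq1: (x − 39.649)² + (y − 0.655)² = 49.2845794747²
eq2: (x − 41.647)² + (y + 36.961)² = 12.3179528996²
eq3: (x + 44.746)² + (y + 17.395)² = 96.6770839560²
eq2−eq3, eq2−eq1 (x²,y² cancel):
  -172.786·x + 39.132·y = -9990.524188
  -3.996·x + 75.232·y = -3805.353714
det = -172.786·75.232 − 39.132·-3.996 = -12842.664880
x = (-9990.524188·75.232 − 39.132·-3805.353714) / -12842.664880 = 46.929202
y = (-172.786·-3805.353714 − -9990.524188·-3.996) / -12842.664880 = -48.088907

x=46.929 y=-48.089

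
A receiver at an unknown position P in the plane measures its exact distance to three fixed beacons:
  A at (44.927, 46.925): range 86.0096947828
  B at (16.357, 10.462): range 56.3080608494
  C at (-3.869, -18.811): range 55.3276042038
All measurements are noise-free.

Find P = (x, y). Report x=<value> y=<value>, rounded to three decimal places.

eq1: (x − 44.927)² + (y − 46.925)² = 86.0096947828²
eq2: (x − 16.357)² + (y − 10.462)² = 56.3080608494²
eq3: (x + 3.869)² + (y + 18.811)² = 55.3276042038²
eq2−eq1, eq2−eq3 (x²,y² cancel):
  57.140·x + 72.926·y = -383.683819
  -40.452·x − 58.546·y = 101.271919
det = 57.140·-58.546 − 72.926·-40.452 = -395.315888
x = (-383.683819·-58.546 − 72.926·101.271919) / -395.315888 = -38.141136
y = (57.140·101.271919 − -383.683819·-40.452) / -395.315888 = 24.623600

x=-38.141 y=24.624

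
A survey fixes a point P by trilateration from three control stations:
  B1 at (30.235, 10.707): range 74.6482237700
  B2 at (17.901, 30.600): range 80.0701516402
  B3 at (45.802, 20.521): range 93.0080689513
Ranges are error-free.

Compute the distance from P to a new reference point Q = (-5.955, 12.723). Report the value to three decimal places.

eq1: (x − 30.235)² + (y − 10.707)² = 74.6482237700²
eq2: (x − 17.901)² + (y − 30.600)² = 80.0701516402²
eq3: (x − 45.802)² + (y − 20.521)² = 93.0080689513²
eq2−eq1, eq2−eq3 (x²,y² cancel):
  24.668·x − 39.786·y = 610.861145
  55.802·x − 20.158·y = -977.142862
det = 24.668·-20.158 − -39.786·55.802 = 1722.880828
x = (610.861145·-20.158 − -39.786·-977.142862) / 1722.880828 = -29.712064
y = (24.668·-977.142862 − 610.861145·55.802) / 1722.880828 = -33.775658
|P − Q| = √((-29.712064 − -5.955)² + (-33.775658 − 12.723)²) = 52.216121

52.216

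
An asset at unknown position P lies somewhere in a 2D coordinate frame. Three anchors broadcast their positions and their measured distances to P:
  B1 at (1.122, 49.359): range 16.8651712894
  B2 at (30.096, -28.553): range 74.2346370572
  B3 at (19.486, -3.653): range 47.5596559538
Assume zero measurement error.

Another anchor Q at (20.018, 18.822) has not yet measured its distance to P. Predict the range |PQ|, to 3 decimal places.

eq1: (x − 1.122)² + (y − 49.359)² = 16.8651712894²
eq2: (x − 30.096)² + (y + 28.553)² = 74.2346370572²
eq3: (x − 19.486)² + (y + 3.653)² = 47.5596559538²
eq2−eq1, eq2−eq3 (x²,y² cancel):
  -57.948·x + 155.824·y = 5942.874076
  -21.220·x + 49.800·y = 1920.866045
det = -57.948·49.800 − 155.824·-21.220 = 420.774880
x = (5942.874076·49.800 − 155.824·1920.866045) / 420.774880 = -7.989787
y = (-57.948·1920.866045 − 5942.874076·-21.220) / 420.774880 = 35.167124
|P − Q| = √((-7.989787 − 20.018)² + (35.167124 − 18.822)²) = 32.428370

32.428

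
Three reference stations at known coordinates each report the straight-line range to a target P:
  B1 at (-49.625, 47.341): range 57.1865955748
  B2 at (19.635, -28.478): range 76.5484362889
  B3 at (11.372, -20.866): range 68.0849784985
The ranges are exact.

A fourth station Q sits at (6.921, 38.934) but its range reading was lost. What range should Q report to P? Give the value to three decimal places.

8.203

eq1: (x + 49.625)² + (y − 47.341)² = 57.1865955748²
eq2: (x − 19.635)² + (y + 28.478)² = 76.5484362889²
eq3: (x − 11.372)² + (y + 20.866)² = 68.0849784985²
eq2−eq3, eq2−eq1 (x²,y² cancel):
  -16.526·x + 15.224·y = 592.281432
  -138.520·x + 151.638·y = 6096.637582
det = -16.526·151.638 − 15.224·-138.520 = -397.141108
x = (592.281432·151.638 − 15.224·6096.637582) / -397.141108 = 7.561138
y = (-16.526·6096.637582 − 592.281432·-138.520) / -397.141108 = 47.112244
|P − Q| = √((7.561138 − 6.921)² + (47.112244 − 38.934)²) = 8.203258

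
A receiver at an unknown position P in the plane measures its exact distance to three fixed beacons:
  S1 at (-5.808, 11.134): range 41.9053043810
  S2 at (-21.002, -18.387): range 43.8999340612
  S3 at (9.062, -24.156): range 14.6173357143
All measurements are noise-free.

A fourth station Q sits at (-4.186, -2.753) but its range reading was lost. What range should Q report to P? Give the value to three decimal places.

31.784

eq1: (x + 5.808)² + (y − 11.134)² = 41.9053043810²
eq2: (x + 21.002)² + (y + 18.387)² = 43.8999340612²
eq3: (x − 9.062)² + (y + 24.156)² = 14.6173357143²
eq2−eq1, eq2−eq3 (x²,y² cancel):
  30.388·x + 59.042·y = -450.317278
  60.128·x − 11.538·y = 1600.004114
det = 30.388·-11.538 − 59.042·60.128 = -3900.694120
x = (-450.317278·-11.538 − 59.042·1600.004114) / -3900.694120 = 22.886102
y = (30.388·1600.004114 − -450.317278·60.128) / -3900.694120 = -19.406188
|P − Q| = √((22.886102 − -4.186)² + (-19.406188 − -2.753)²) = 31.784074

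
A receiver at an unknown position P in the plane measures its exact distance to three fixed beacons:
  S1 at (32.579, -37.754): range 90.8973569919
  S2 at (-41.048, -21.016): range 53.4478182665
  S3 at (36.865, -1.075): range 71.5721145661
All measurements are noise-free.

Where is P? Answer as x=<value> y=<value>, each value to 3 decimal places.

x=-27.300 y=30.633

eq1: (x − 32.579)² + (y + 37.754)² = 90.8973569919²
eq2: (x + 41.048)² + (y + 21.016)² = 53.4478182665²
eq3: (x − 36.865)² + (y + 1.075)² = 71.5721145661²
eq1−eq2, eq1−eq3 (x²,y² cancel):
  -147.254·x + 33.476·y = 5045.515034
  8.572·x + 73.358·y = 2013.190018
det = -147.254·73.358 − 33.476·8.572 = -11089.215204
x = (5045.515034·73.358 − 33.476·2013.190018) / -11089.215204 = -27.299979
y = (-147.254·2013.190018 − 5045.515034·8.572) / -11089.215204 = 30.633407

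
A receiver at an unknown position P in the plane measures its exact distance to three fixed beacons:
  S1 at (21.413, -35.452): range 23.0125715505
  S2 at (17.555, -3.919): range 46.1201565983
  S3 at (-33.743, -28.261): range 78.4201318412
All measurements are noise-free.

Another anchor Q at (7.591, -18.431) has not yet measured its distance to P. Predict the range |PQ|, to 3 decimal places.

eq1: (x − 21.413)² + (y + 35.452)² = 23.0125715505²
eq2: (x − 17.555)² + (y + 3.919)² = 46.1201565983²
eq3: (x + 33.743)² + (y + 28.261)² = 78.4201318412²
eq3−eq1, eq3−eq2 (x²,y² cancel):
  110.312·x − 14.382·y = 5398.225332
  102.596·x + 48.684·y = 2408.910649
det = 110.312·48.684 − -14.382·102.596 = 6845.965080
x = (5398.225332·48.684 − -14.382·2408.910649) / 6845.965080 = 43.449266
y = (110.312·2408.910649 − 5398.225332·102.596) / 6845.965080 = -42.083851
|P − Q| = √((43.449266 − 7.591)² + (-42.083851 − -18.431)²) = 42.956636

42.957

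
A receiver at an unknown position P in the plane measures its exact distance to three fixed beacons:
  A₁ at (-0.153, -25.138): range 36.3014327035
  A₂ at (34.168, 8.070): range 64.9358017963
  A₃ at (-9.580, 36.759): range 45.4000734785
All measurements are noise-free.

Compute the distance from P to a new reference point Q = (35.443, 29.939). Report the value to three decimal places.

eq1: (x + 0.153)² + (y + 25.138)² = 36.3014327035²
eq2: (x − 34.168)² + (y − 8.070)² = 64.9358017963²
eq3: (x + 9.580)² + (y − 36.759)² = 45.4000734785²
eq2−eq1, eq2−eq3 (x²,y² cancel):
  -68.642·x − 66.416·y = 2298.229668
  -87.496·x + 57.378·y = 2365.915040
det = -68.642·57.378 − -66.416·-87.496 = -9749.675012
x = (2298.229668·57.378 − -66.416·2365.915040) / -9749.675012 = -29.642263
y = (-68.642·2365.915040 − 2298.229668·-87.496) / -9749.675012 = -3.967800
|P − Q| = √((-29.642263 − 35.443)² + (-3.967800 − 29.939)²) = 73.387755

73.388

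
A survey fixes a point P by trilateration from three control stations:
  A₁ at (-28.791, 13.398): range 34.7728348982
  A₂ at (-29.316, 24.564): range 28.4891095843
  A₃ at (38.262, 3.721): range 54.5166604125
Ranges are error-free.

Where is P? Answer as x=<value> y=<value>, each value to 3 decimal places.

eq1: (x + 28.791)² + (y − 13.398)² = 34.7728348982²
eq2: (x + 29.316)² + (y − 24.564)² = 28.4891095843²
eq3: (x − 38.262)² + (y − 3.721)² = 54.5166604125²
eq1−eq3, eq1−eq2 (x²,y² cancel):
  134.106·x − 19.354·y = -1293.517816
  -1.050·x + 22.332·y = 851.910549
det = 134.106·22.332 − -19.354·-1.050 = 2974.533492
x = (-1293.517816·22.332 − -19.354·851.910549) / 2974.533492 = -4.168372
y = (134.106·851.910549 − -1293.517816·-1.050) / 2974.533492 = 37.951539

x=-4.168 y=37.952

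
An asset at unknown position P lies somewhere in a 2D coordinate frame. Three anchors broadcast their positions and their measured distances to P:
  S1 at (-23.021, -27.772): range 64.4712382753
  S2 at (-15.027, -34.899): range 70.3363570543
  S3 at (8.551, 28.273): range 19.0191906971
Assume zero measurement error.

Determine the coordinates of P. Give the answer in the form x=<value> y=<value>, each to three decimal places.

x=-9.165 y=35.193

eq1: (x + 23.021)² + (y + 27.772)² = 64.4712382753²
eq2: (x + 15.027)² + (y + 34.899)² = 70.3363570543²
eq3: (x − 8.551)² + (y − 28.273)² = 19.0191906971²
eq2−eq3, eq2−eq1 (x²,y² cancel):
  47.156·x + 126.344·y = 4014.204709
  -15.988·x + 14.254·y = 648.162054
det = 47.156·14.254 − 126.344·-15.988 = 2692.149496
x = (4014.204709·14.254 − 126.344·648.162054) / 2692.149496 = -9.164763
y = (47.156·648.162054 − 4014.204709·-15.988) / 2692.149496 = 35.192635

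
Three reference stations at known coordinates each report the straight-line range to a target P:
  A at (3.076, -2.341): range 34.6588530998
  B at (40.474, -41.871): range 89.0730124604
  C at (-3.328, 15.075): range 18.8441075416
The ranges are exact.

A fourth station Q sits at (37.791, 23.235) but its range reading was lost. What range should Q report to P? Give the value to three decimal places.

eq1: (x − 3.076)² + (y + 2.341)² = 34.6588530998²
eq2: (x − 40.474)² + (y + 41.871)² = 89.0730124604²
eq3: (x + 3.328)² + (y − 15.075)² = 18.8441075416²
eq2−eq3, eq2−eq1 (x²,y² cancel):
  -87.604·x + 113.892·y = 4425.907052
  -74.796·x + 79.060·y = 3356.382191
det = -87.604·79.060 − 113.892·-74.796 = 1592.693792
x = (4425.907052·79.060 − 113.892·3356.382191) / 1592.693792 = -20.313301
y = (-87.604·3356.382191 − 4425.907052·-74.796) / 1592.693792 = 23.235878
|P − Q| = √((-20.313301 − 37.791)² + (23.235878 − 23.235)²) = 58.104301

58.104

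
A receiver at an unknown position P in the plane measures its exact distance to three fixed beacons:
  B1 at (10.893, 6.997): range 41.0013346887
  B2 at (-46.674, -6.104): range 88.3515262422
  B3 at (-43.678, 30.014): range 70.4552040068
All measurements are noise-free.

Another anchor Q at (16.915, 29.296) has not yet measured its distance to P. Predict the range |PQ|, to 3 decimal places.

18.112

eq1: (x − 10.893)² + (y − 6.997)² = 41.0013346887²
eq2: (x + 46.674)² + (y + 6.104)² = 88.3515262422²
eq3: (x + 43.678)² + (y − 30.014)² = 70.4552040068²
eq1−eq2, eq1−eq3 (x²,y² cancel):
  -115.134·x − 26.202·y = -4076.777109
  -109.142·x + 46.034·y = -641.833903
det = -115.134·46.034 − -26.202·-109.142 = -8159.817240
x = (-4076.777109·46.034 − -26.202·-641.833903) / -8159.817240 = 25.060327
y = (-115.134·-641.833903 − -4076.777109·-109.142) / -8159.817240 = 45.472918
|P − Q| = √((25.060327 − 16.915)² + (45.472918 − 29.296)²) = 18.111848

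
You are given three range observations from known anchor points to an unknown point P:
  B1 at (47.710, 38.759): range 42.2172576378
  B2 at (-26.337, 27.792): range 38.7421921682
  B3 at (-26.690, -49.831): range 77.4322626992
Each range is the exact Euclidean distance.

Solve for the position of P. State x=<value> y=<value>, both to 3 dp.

x=11.084 y=17.762

eq1: (x − 47.710)² + (y − 38.759)² = 42.2172576378²
eq2: (x + 26.337)² + (y − 27.792)² = 38.7421921682²
eq3: (x + 26.690)² + (y + 49.831)² = 77.4322626992²
eq3−eq2, eq3−eq1 (x²,y² cancel):
  0.706·x + 155.246·y = 2765.346025
  148.800·x + 177.180·y = 4796.477984
det = 0.706·177.180 − 155.246·148.800 = -22975.515720
x = (2765.346025·177.180 − 155.246·4796.477984) / -22975.515720 = 11.084409
y = (0.706·4796.477984 − 2765.346025·148.800) / -22975.515720 = 17.762264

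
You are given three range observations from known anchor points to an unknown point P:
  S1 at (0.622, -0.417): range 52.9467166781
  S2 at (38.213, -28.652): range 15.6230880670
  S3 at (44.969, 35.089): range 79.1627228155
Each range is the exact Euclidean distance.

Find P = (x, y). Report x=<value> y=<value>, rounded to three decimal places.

eq1: (x − 0.622)² + (y + 0.417)² = 52.9467166781²
eq2: (x − 38.213)² + (y + 28.652)² = 15.6230880670²
eq3: (x − 44.969)² + (y − 35.089)² = 79.1627228155²
eq2−eq3, eq2−eq1 (x²,y² cancel):
  13.512·x + 127.482·y = -5050.377394
  -75.182·x + 56.470·y = -4839.883626
det = 13.512·56.470 − 127.482·-75.182 = 10347.374364
x = (-5050.377394·56.470 − 127.482·-4839.883626) / 10347.374364 = 32.066418
y = (13.512·-4839.883626 − -5050.377394·-75.182) / 10347.374364 = -43.015162

x=32.066 y=-43.015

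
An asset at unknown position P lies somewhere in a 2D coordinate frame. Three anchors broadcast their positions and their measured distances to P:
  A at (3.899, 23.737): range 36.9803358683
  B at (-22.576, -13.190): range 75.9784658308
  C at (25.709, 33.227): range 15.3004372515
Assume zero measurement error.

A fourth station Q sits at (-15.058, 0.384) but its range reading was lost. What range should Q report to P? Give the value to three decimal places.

eq1: (x − 3.899)² + (y − 23.737)² = 36.9803358683²
eq2: (x + 22.576)² + (y + 13.190)² = 75.9784658308²
eq3: (x − 25.709)² + (y − 33.227)² = 15.3004372515²
eq3−eq2, eq3−eq1 (x²,y² cancel):
  -96.570·x − 92.834·y = -6619.958224
  -43.620·x − 18.980·y = -2319.780701
det = -96.570·-18.980 − -92.834·-43.620 = -2216.520480
x = (-6619.958224·-18.980 − -92.834·-2319.780701) / -2216.520480 = 40.472315
y = (-96.570·-2319.780701 − -6619.958224·-43.620) / -2216.520480 = 29.208553
|P − Q| = √((40.472315 − -15.058)² + (29.208553 − 0.384)²) = 62.565731

62.566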